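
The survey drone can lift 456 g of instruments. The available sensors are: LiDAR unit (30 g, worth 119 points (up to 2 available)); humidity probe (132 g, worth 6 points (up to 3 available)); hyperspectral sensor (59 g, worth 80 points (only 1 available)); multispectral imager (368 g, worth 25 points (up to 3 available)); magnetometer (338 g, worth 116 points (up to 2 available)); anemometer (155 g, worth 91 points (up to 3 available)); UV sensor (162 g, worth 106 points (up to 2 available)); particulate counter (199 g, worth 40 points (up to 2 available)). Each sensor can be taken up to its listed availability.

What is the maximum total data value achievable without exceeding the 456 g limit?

By data value per g: LiDAR unit 3.97, hyperspectral sensor 1.36, UV sensor 0.65 lead.
Taking 2×LiDAR unit + hyperspectral sensor + 2×UV sensor: 443 g used, 530 in data value.
Nothing else within 456 g beats 530.

530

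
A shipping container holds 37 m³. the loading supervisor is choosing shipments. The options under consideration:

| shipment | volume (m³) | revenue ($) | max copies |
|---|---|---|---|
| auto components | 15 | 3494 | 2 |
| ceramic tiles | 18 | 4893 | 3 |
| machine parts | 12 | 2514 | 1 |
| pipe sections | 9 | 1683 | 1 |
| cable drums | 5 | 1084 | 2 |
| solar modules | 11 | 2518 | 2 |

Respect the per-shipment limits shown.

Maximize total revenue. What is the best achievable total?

9786

By revenue per m³: ceramic tiles 271.83, auto components 232.93, solar modules 228.91, cable drums 216.80 lead.
Taking 2×ceramic tiles: 36 m³ used, 9786 in revenue.
Every other selection either busts 37 m³ or exceeds an availability limit or fails to beat 9786.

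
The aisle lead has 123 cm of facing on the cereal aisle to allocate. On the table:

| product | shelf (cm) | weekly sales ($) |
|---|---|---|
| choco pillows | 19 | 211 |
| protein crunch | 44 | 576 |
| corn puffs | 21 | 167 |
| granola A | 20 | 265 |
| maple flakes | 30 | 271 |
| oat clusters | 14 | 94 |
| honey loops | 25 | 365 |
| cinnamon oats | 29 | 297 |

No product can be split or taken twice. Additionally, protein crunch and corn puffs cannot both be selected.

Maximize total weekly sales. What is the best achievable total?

1511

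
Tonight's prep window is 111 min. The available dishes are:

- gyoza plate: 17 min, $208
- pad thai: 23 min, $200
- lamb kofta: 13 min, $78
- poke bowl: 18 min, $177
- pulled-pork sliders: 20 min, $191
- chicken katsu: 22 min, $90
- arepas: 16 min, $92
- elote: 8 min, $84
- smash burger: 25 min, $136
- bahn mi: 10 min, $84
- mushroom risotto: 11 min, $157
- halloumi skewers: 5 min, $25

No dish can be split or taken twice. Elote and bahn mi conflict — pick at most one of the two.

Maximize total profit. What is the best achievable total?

1095

Density check — mushroom risotto 14.27, gyoza plate 12.24, elote 10.50 are the best per min.
Best packing: gyoza plate + pad thai + lamb kofta + poke bowl + pulled-pork sliders + elote + mushroom risotto — 110 min, 1095 total.
No other feasible combination exceeds 1095.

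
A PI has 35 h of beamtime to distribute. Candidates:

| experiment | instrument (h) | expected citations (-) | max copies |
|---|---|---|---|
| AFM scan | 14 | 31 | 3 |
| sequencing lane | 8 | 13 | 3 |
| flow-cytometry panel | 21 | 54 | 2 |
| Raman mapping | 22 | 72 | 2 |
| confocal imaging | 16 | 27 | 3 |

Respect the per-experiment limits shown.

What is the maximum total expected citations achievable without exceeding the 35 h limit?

Taking sequencing lane + Raman mapping: 30 h used, 85 in expected citations.

85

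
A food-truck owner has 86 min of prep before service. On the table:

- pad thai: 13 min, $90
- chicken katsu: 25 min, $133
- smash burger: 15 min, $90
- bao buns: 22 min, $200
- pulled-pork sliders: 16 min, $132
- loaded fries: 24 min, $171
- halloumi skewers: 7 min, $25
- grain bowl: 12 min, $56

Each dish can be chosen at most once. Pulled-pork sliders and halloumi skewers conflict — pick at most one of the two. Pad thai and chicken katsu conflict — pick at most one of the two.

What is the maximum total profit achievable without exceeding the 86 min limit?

607

Pad thai + smash burger + bao buns + loaded fries + grain bowl uses 86 of the 86 min and totals 607.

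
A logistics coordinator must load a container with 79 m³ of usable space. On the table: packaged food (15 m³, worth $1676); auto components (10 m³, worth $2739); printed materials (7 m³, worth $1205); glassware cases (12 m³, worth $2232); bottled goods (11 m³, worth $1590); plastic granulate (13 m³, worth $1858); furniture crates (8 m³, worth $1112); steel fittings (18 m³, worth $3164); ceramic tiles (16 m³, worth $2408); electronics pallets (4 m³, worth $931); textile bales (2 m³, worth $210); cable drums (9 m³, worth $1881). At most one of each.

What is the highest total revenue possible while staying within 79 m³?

Density check — auto components 273.90, electronics pallets 232.75, cable drums 209.00, glassware cases 186.00 are the best per m³.
Taking the top-ratio shipments first gives auto components + printed materials + glassware cases + steel fittings + ceramic tiles + electronics pallets + textile bales + cable drums for 14770 (78 m³).
The 18 m³ tied up in ceramic tiles and textile bales is better spent on bottled goods + furniture crates — total rises to 14854 (79 m³).
Nothing else within 79 m³ beats 14854.

14854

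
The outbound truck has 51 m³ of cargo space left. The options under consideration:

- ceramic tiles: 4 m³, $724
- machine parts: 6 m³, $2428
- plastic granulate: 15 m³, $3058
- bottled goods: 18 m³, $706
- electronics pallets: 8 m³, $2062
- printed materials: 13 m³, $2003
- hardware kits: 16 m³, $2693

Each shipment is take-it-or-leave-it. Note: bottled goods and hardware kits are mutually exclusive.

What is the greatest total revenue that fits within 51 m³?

10965

Ranking by ratio (revenue/m³): machine parts 404.67, electronics pallets 257.75, plastic granulate 203.87.
The ratio ordering already packs tightly: ceramic tiles + machine parts + plastic granulate + electronics pallets + hardware kits, 49 m³, 10965.
Nothing else feasible within 51 m³ beats 10965.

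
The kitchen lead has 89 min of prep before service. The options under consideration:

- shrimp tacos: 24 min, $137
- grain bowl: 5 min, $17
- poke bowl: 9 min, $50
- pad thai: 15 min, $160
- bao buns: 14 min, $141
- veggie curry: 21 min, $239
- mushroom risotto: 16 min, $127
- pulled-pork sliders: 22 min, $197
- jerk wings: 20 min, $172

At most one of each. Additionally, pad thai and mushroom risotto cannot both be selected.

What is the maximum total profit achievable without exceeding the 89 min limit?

818

Density check — veggie curry 11.38, pad thai 10.67, bao buns 10.07 are the best per min.
Best packing: poke bowl + pad thai + veggie curry + pulled-pork sliders + jerk wings — 87 min, 818 total.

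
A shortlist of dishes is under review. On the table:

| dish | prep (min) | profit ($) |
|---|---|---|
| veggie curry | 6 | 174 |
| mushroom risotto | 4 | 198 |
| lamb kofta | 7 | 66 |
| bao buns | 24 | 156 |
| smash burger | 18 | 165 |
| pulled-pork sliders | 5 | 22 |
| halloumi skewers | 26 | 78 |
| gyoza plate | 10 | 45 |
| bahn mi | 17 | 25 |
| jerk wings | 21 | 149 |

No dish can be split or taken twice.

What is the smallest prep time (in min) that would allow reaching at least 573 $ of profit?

Need the lightest bundle worth ≥ 573.
veggie curry + mushroom risotto + lamb kofta + smash burger reaches 603 using 35 min.
No combination under 35 min hits 573.

35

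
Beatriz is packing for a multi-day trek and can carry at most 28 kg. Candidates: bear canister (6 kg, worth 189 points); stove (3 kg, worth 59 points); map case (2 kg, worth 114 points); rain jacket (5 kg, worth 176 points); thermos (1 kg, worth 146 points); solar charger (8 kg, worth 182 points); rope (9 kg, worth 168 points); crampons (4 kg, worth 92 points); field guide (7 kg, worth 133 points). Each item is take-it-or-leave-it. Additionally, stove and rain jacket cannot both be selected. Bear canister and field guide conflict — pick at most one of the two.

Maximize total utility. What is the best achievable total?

Taking bear canister + map case + rain jacket + thermos + solar charger + crampons: 26 kg used, 899 in utility.

899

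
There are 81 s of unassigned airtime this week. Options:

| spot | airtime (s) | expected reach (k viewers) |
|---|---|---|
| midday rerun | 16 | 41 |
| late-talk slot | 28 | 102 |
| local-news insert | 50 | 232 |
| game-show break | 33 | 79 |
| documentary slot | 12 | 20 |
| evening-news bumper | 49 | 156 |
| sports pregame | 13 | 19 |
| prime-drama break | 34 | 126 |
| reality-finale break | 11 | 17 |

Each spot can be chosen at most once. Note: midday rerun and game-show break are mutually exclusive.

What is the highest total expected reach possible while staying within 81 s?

The ratio ordering already packs tightly: late-talk slot + local-news insert, 78 s, 334.

334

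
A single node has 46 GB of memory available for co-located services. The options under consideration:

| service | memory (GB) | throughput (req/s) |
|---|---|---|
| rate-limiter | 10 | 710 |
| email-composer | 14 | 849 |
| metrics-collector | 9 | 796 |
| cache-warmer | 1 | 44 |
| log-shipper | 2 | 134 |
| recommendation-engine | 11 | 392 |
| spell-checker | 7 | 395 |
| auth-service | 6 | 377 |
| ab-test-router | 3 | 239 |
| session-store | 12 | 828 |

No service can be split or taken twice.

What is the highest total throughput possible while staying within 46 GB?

3240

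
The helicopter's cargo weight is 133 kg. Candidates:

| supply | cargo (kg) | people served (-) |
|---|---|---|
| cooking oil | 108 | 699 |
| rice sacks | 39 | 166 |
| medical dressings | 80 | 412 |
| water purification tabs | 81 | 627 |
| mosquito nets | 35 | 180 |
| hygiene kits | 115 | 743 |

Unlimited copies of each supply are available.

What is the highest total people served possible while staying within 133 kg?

807

Taking water purification tabs + mosquito nets: 116 kg used, 807 in people served.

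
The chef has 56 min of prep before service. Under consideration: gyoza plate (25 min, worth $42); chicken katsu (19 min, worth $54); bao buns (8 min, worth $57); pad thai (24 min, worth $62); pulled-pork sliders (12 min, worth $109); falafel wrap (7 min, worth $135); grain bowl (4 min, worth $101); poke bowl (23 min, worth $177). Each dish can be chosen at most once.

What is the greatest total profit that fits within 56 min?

By profit per min: grain bowl 25.25, falafel wrap 19.29, pulled-pork sliders 9.08 lead.
The ratio ordering already packs tightly: bao buns + pulled-pork sliders + falafel wrap + grain bowl + poke bowl, 54 min, 579.
Next best is pulled-pork sliders + falafel wrap + grain bowl + poke bowl at 522 (46 min) — short by 57.

579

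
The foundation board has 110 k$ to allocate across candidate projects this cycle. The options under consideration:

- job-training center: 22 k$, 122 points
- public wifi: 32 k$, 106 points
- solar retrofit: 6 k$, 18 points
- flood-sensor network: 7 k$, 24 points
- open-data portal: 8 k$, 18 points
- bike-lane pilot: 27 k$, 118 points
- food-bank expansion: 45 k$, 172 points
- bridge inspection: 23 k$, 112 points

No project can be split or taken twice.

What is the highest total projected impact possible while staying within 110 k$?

The ratio heuristic lands on job-training center + solar retrofit + flood-sensor network + open-data portal + bike-lane pilot + bridge inspection (412) but leaves 17 k$ idle.
Dropping flood-sensor network and open-data portal frees 15 k$; slotting in public wifi (32 k$) lifts the total to 476 at 110 k$.
Every other selection either busts 110 k$ or fails to beat 476.

476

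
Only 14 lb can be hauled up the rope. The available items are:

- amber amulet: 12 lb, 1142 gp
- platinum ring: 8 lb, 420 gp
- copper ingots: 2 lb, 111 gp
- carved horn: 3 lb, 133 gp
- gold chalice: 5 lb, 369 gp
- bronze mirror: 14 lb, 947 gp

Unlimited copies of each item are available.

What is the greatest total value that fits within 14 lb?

Ranking by ratio (value/lb): amber amulet 95.17, gold chalice 73.80, bronze mirror 67.64.
The ratio ordering already packs tightly: amber amulet + copper ingots, 14 lb, 1253.

1253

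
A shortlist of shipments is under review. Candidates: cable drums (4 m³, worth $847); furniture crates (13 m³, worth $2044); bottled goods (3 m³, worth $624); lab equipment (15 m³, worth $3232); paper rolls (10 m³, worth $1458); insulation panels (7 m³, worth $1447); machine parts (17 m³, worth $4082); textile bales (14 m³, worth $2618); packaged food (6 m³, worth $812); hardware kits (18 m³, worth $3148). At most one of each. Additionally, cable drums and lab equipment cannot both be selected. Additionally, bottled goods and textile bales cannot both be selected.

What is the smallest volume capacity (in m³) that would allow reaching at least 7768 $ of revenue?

Minimise m³ subject to total revenue ≥ 7768.
bottled goods + lab equipment + machine parts: 7938 revenue at 35 m³.
No combination under 35 m³ hits 7768.

35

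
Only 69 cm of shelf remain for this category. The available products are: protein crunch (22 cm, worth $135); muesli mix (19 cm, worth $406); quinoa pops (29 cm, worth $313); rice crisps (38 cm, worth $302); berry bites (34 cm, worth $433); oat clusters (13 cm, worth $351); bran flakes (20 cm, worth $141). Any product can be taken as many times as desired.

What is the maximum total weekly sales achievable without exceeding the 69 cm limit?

Density check — oat clusters 27.00, muesli mix 21.37, berry bites 12.74 are the best per cm.
Best packing: 5×oat clusters — 65 cm, 1755 total.
The spare 4 cm is too small for any remaining product, and no exchange beats 1755.

1755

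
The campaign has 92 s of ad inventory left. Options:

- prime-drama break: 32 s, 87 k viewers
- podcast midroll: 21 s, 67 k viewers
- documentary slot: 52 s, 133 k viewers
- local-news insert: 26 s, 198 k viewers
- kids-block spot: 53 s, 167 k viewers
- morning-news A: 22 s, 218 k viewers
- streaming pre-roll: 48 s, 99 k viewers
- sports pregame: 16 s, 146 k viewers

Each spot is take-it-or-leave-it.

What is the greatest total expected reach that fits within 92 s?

629

Ranking by ratio (expected reach/s): morning-news A 9.91, sports pregame 9.12, local-news insert 7.62, podcast midroll 3.19.
Best packing: podcast midroll + local-news insert + morning-news A + sports pregame — 85 s, 629 total.
Next best is local-news insert + morning-news A + sports pregame at 562 (64 s) — short by 67.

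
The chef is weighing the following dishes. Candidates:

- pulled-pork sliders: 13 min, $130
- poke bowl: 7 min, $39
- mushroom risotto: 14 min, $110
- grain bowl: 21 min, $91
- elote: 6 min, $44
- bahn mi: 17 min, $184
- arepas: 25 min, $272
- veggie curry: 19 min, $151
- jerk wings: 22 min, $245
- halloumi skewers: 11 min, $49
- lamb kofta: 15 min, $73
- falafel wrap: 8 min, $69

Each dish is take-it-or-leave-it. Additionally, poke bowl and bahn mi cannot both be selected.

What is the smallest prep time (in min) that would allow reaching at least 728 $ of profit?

70

Need the lightest bundle worth ≥ 728.
Taking elote + bahn mi + arepas + jerk wings gives 745 (≥ 728) for 70 min.
Any bundle with less than 70 min falls short of 728.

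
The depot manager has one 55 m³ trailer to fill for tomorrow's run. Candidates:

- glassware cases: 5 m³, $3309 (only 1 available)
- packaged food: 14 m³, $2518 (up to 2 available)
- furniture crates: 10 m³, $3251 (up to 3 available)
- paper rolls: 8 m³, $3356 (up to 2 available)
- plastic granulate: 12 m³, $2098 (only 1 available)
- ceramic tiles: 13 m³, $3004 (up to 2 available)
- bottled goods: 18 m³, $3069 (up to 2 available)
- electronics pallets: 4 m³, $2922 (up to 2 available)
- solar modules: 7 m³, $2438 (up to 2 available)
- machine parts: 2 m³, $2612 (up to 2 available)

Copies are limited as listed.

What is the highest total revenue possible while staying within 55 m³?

Ranking by ratio (revenue/m³): machine parts 1306.00, electronics pallets 730.50, glassware cases 661.80.
Greedy by ratio would take glassware cases + 2×paper rolls + 2×electronics pallets + 2×solar modules + 2×machine parts: 47 m³ used, total 25965.
Dropping 2×solar modules frees 14 m³; slotting in 2×furniture crates (20 m³) lifts the total to 27591 at 53 m³.
The spare 2 m³ is too small for any remaining shipment, and no exchange beats 27591.

27591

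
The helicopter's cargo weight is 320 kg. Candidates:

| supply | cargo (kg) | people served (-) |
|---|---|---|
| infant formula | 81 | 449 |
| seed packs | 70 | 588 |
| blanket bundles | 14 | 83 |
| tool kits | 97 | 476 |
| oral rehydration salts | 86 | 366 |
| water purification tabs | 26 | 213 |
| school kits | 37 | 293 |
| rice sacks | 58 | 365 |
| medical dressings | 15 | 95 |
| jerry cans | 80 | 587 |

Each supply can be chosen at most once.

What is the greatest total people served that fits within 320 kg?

2225

Greedy by ratio would take seed packs + blanket bundles + water purification tabs + school kits + rice sacks + medical dressings + jerry cans: 300 kg used, total 2224.
Dropping blanket bundles and rice sacks frees 72 kg; slotting in infant formula (81 kg) lifts the total to 2225 at 309 kg.
Nothing else within 320 kg beats 2225.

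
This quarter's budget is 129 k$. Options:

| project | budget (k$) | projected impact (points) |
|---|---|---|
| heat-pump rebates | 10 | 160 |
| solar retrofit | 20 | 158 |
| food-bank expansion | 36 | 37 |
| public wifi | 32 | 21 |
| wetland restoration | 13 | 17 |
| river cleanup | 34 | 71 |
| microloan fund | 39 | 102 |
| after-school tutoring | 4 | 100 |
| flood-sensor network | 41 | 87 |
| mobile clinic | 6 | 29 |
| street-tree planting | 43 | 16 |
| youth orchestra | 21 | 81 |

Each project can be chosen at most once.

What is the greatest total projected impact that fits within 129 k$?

672

Ranking by ratio (projected impact/k$): after-school tutoring 25.00, heat-pump rebates 16.00, solar retrofit 7.90.
Filling by ratio: heat-pump rebates + solar retrofit + wetland restoration + microloan fund + after-school tutoring + mobile clinic + youth orchestra for 647, with 16 k$ left unused.
The 19 k$ tied up in wetland restoration and mobile clinic is better spent on river cleanup — total rises to 672 (128 k$).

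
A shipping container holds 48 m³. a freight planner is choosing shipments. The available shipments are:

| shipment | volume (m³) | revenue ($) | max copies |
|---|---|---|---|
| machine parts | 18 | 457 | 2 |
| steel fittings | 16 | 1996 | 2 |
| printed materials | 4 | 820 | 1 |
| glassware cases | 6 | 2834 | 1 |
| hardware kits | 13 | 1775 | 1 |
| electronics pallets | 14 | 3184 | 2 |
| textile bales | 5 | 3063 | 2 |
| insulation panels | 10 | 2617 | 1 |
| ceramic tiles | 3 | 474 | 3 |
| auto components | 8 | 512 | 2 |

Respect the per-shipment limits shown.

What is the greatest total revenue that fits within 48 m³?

16148

Filling by ratio: printed materials + glassware cases + electronics pallets + 2×textile bales + insulation panels + ceramic tiles for 16055, with 1 m³ left unused.
The 13 m³ tied up in insulation panels and ceramic tiles is better spent on electronics pallets — total rises to 16148 (48 m³).
Nothing else within 48 m³ beats 16148.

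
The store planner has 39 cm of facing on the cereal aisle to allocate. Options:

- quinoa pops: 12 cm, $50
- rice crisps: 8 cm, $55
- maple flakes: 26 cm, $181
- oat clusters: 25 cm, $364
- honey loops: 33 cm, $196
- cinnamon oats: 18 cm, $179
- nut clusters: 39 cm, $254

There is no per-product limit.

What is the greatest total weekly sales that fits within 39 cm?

419

Taking rice crisps + oat clusters: 33 cm used, 419 in weekly sales.
That's the maximum — no swap from here does better than 419.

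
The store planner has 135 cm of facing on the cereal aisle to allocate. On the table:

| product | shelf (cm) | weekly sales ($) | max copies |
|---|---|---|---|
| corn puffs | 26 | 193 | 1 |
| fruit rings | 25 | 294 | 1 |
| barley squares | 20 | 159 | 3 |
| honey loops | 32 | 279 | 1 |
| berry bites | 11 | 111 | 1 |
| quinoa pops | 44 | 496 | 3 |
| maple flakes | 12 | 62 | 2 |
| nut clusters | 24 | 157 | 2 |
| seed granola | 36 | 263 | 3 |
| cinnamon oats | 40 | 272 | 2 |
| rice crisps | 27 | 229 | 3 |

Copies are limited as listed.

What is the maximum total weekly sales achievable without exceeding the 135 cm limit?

A density-first pass picks fruit rings + berry bites + 2×quinoa pops — 1397 at 124 cm.
Replace fruit rings and berry bites with quinoa pops: the trade gains 91 net, giving 1488 at 132 cm.
Every other selection either busts 135 cm or exceeds an availability limit or fails to beat 1488.

1488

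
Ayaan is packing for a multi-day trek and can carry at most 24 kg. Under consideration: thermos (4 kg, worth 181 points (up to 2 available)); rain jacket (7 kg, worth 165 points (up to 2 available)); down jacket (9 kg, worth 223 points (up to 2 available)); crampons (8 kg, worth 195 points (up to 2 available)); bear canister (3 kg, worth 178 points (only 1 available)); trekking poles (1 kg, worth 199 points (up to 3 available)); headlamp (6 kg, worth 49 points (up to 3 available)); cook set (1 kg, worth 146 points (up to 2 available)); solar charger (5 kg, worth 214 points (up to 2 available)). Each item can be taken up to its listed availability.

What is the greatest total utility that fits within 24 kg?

Taking the top-ratio items first gives 2×thermos + bear canister + 3×trekking poles + 2×cook set + solar charger for 1643 (21 kg).
Replace bear canister with solar charger: the trade gains 36 net, giving 1679 at 23 kg.
No other feasible combination exceeds 1679.

1679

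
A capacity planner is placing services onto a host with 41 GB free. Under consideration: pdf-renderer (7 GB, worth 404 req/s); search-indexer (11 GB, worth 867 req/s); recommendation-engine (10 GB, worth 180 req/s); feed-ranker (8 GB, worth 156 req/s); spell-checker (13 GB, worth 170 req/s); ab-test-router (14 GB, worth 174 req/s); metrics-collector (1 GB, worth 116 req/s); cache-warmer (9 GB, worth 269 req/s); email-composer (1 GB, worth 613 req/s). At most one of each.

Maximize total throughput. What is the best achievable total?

2449

A density-first pass picks pdf-renderer + search-indexer + feed-ranker + metrics-collector + cache-warmer + email-composer — 2425 at 37 GB.
The 8 GB tied up in feed-ranker is better spent on recommendation-engine — total rises to 2449 (39 GB).
The spare 2 GB is too small for any remaining service, and no exchange beats 2449.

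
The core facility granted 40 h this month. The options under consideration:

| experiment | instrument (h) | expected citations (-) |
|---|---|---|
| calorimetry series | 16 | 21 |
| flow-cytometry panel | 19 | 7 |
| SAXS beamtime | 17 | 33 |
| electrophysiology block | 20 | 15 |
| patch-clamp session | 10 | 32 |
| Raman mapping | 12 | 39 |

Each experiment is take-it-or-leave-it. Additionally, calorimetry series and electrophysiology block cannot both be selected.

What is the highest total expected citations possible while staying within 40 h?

The ratio ordering already packs tightly: SAXS beamtime + patch-clamp session + Raman mapping, 39 h, 104.
An exhaustive check of the 64 subsets confirms 104.

104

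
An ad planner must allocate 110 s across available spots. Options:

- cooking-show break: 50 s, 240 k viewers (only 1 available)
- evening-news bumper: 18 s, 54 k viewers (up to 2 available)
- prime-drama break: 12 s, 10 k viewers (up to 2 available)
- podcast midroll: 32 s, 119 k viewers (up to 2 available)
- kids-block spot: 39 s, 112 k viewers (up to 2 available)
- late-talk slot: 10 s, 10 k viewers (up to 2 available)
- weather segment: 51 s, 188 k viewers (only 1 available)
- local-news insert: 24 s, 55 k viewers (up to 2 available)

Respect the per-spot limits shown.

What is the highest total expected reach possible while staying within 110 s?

By expected reach per s: cooking-show break 4.80, podcast midroll 3.72, weather segment 3.69 lead.
A density-first pass picks cooking-show break + evening-news bumper + podcast midroll + late-talk slot — 423 at 110 s.
Replace evening-news bumper and podcast midroll and late-talk slot with weather segment: the trade gains 5 net, giving 428 at 101 s.
No other feasible combination exceeds 428.

428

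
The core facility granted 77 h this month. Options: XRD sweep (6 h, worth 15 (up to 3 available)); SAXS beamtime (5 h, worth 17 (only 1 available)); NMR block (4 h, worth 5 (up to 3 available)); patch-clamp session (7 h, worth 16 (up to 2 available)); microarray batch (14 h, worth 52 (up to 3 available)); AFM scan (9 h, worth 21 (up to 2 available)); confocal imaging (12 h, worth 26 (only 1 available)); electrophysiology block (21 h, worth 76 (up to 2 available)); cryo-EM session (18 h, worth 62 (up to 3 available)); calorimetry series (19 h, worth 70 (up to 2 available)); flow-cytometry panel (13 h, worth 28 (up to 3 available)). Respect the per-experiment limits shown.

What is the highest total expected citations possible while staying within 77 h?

278

Ranking by ratio (expected citations/h): microarray batch 3.71, calorimetry series 3.68, electrophysiology block 3.62.
A density-first pass picks XRD sweep + SAXS beamtime + NMR block + 3×microarray batch + calorimetry series — 263 at 76 h.
But electrophysiology block + cryo-EM session + 2×calorimetry series fits in 77 h and reaches 278.
Nothing else within 77 h beats 278.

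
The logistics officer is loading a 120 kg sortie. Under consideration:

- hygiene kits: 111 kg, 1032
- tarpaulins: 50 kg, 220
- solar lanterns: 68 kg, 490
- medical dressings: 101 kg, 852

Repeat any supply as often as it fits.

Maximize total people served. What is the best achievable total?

Density check — hygiene kits 9.30, medical dressings 8.44, solar lanterns 7.21 are the best per kg.
The ratio ordering already packs tightly: hygiene kits, 111 kg, 1032.

1032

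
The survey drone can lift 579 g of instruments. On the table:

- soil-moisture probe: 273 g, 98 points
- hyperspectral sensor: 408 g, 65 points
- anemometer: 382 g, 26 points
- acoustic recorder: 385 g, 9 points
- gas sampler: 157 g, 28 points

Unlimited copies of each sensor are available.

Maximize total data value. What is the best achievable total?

196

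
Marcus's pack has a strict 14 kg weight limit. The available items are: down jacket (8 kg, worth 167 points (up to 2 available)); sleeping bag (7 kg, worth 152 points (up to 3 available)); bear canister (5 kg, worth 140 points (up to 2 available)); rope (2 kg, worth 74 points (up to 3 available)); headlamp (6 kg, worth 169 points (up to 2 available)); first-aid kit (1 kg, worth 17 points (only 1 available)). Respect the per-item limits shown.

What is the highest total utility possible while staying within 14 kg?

428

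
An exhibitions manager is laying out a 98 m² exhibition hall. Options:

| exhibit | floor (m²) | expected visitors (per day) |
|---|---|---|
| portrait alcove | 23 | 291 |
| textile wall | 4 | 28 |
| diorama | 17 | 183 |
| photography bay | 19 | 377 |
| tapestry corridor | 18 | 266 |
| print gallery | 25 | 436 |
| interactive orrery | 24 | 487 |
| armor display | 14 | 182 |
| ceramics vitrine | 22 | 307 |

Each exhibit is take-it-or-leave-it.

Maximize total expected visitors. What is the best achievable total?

1635

Ranking by ratio (expected visitors/m²): interactive orrery 20.29, photography bay 19.84, print gallery 17.44.
The ratio heuristic lands on textile wall + photography bay + tapestry corridor + print gallery + interactive orrery (1594) but leaves 8 m² idle.
Dropping tapestry corridor frees 18 m²; slotting in ceramics vitrine (22 m²) lifts the total to 1635 at 94 m².
An exhaustive check of the 512 subsets confirms 1635.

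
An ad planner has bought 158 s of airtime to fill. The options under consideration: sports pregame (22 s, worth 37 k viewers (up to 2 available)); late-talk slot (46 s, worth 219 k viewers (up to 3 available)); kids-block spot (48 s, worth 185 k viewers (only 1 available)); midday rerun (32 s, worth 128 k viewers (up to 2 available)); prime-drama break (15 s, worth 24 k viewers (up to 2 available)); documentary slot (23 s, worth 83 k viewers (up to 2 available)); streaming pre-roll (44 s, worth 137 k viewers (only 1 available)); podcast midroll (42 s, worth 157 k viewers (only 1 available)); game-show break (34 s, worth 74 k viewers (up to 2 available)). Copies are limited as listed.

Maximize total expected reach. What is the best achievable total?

By expected reach per s: late-talk slot 4.76, midday rerun 4.00, kids-block spot 3.85, podcast midroll 3.74 lead.
Taking the top-ratio spots first gives 3×late-talk slot + prime-drama break for 681 (153 s).
Dropping late-talk slot and prime-drama break frees 61 s; slotting in 2×midday rerun (64 s) lifts the total to 694 at 156 s.
That's the maximum — no swap from here does better than 694.

694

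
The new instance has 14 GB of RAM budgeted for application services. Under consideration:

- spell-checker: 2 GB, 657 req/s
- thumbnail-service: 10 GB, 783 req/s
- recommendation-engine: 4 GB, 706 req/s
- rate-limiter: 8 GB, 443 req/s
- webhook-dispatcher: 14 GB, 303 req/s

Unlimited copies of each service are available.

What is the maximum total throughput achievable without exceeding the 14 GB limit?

Ranking by ratio (throughput/GB): spell-checker 328.50, recommendation-engine 176.50, thumbnail-service 78.30.
7×spell-checker uses 14 of the 14 GB and totals 4599.
No other feasible combination exceeds 4599.

4599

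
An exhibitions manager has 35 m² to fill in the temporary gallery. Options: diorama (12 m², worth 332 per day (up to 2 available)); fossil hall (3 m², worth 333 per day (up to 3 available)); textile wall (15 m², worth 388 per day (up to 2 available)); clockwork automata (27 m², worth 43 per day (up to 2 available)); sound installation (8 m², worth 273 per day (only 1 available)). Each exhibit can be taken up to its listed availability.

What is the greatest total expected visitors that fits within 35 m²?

Density check — fossil hall 111.00, sound installation 34.12, diorama 27.67 are the best per m².
Greedy by ratio would take diorama + 3×fossil hall + sound installation: 29 m² used, total 1604.
Dropping sound installation frees 8 m²; slotting in diorama (12 m²) lifts the total to 1663 at 33 m².
That's the maximum — no swap from here does better than 1663.

1663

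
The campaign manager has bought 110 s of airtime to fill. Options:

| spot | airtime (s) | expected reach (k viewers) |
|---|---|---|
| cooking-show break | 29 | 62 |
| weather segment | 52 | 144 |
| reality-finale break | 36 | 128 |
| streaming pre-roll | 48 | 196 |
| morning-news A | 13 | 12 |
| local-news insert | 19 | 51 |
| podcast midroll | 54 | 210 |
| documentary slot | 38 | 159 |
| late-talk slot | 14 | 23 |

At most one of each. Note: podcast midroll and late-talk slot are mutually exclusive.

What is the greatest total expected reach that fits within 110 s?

406

By expected reach per s: documentary slot 4.18, streaming pre-roll 4.08, podcast midroll 3.89, reality-finale break 3.56 lead.
Streaming pre-roll + podcast midroll uses 102 of the 110 s and totals 406.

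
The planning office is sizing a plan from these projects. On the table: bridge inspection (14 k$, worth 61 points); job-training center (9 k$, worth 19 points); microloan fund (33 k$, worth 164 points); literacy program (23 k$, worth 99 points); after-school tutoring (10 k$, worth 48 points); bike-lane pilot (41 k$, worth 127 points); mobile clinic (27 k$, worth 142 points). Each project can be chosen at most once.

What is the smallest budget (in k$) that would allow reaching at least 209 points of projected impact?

Minimise k$ subject to total projected impact ≥ 209.
microloan fund + after-school tutoring: 212 projected impact at 43 k$.
Any bundle with less than 43 k$ falls short of 209.

43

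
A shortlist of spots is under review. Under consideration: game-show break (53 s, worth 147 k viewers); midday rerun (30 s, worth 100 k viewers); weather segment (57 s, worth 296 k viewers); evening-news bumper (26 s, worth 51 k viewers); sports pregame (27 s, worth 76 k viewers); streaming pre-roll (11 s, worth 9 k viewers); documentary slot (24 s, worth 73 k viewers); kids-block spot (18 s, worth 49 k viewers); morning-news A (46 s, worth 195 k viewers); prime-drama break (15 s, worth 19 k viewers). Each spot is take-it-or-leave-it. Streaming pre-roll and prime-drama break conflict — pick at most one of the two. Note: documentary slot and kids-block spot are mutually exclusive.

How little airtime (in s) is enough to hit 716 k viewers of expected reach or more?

Look for the lowest-airtime combination reaching 716.
midday rerun + weather segment + sports pregame + kids-block spot + morning-news A reaches 716 using 178 s.
Any bundle with less than 178 s falls short of 716.

178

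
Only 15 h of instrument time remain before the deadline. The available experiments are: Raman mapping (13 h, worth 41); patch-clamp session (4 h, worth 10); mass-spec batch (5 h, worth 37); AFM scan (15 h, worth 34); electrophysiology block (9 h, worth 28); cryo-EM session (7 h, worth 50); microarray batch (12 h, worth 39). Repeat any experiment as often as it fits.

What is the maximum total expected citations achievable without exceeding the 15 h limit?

111

Best packing: 3×mass-spec batch — 15 h, 111 total.
No other feasible combination exceeds 111.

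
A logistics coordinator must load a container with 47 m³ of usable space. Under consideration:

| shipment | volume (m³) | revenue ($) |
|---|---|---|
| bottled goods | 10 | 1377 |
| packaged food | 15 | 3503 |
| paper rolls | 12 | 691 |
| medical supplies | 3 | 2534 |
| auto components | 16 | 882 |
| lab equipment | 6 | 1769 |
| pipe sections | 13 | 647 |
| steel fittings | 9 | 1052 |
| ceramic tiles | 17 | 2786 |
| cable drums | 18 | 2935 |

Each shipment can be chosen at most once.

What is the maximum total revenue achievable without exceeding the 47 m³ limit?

10741

Density check — medical supplies 844.67, lab equipment 294.83, packaged food 233.53 are the best per m³.
Taking the top-ratio shipments first gives packaged food + medical supplies + lab equipment + ceramic tiles for 10592 (41 m³).
Replace ceramic tiles with cable drums: the trade gains 149 net, giving 10741 at 42 m³.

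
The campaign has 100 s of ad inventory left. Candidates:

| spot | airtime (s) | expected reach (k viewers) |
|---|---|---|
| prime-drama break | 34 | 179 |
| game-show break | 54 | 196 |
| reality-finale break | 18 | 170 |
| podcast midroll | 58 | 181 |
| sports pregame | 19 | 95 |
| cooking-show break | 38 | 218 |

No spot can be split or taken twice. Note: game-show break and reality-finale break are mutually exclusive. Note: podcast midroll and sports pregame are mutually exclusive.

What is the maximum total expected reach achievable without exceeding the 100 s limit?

Density check — reality-finale break 9.44, cooking-show break 5.74, prime-drama break 5.26, sports pregame 5.00 are the best per s.
The ratio ordering already packs tightly: prime-drama break + reality-finale break + cooking-show break, 90 s, 567.
The closest alternative, prime-drama break + sports pregame + cooking-show break, reaches only 492.

567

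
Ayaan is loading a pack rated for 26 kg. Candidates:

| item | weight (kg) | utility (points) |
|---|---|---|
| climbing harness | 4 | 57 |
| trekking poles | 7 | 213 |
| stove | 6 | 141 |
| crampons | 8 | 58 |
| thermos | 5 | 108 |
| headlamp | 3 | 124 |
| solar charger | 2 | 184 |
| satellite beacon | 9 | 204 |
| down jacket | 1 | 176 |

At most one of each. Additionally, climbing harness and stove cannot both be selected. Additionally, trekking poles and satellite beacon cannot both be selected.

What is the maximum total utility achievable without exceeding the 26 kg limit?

946

Density check — down jacket 176.00, solar charger 92.00, headlamp 41.33 are the best per kg.
The ratio ordering already packs tightly: trekking poles + stove + thermos + headlamp + solar charger + down jacket, 24 kg, 946.
The closest alternative, stove + thermos + headlamp + solar charger + satellite beacon + down jacket, reaches only 937.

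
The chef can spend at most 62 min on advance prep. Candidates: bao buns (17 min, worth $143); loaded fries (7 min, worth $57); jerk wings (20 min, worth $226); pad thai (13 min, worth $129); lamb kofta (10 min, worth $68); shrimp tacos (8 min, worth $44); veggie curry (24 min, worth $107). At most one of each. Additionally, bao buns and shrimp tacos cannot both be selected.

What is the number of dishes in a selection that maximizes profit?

Best achievable profit is 566.
bao buns + jerk wings + pad thai + lamb kofta hits 566 at 60 min.
All optima have 4 dishes.

4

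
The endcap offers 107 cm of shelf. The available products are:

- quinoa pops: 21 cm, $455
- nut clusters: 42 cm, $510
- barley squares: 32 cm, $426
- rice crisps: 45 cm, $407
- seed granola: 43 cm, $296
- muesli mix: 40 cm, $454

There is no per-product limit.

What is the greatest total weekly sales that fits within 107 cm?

2275

By weekly sales per cm: quinoa pops 21.67, barley squares 13.31, nut clusters 12.14, muesli mix 11.35 lead.
Taking 5×quinoa pops: 105 cm used, 2275 in weekly sales.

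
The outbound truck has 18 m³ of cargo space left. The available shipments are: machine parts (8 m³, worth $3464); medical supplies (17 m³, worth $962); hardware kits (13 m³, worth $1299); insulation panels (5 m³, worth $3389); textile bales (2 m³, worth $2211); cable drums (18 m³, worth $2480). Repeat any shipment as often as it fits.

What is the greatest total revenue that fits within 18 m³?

19899

The ratio ordering already packs tightly: 9×textile bales, 18 m³, 19899.
That's the maximum — no swap from here does better than 19899.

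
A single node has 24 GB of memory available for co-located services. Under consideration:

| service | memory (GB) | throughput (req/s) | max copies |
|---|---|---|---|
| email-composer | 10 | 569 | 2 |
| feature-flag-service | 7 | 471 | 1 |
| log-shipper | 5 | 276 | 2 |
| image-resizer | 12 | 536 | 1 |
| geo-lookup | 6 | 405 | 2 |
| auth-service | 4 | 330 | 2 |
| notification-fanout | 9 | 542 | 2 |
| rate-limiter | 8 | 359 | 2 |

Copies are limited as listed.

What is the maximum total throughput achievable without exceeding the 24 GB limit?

1673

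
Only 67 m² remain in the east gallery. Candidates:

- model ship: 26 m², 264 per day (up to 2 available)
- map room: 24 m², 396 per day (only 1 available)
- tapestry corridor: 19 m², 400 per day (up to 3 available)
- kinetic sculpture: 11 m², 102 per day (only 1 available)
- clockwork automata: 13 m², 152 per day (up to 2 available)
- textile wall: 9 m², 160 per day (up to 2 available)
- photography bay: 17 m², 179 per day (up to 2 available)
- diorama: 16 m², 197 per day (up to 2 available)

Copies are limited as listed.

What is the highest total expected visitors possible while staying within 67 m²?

By expected visitors per m²: tapestry corridor 21.05, textile wall 17.78, map room 16.50, diorama 12.31 lead.
3×tapestry corridor + textile wall uses 66 of the 67 m² and totals 1360.
The spare 1 m² is too small for any remaining exhibit, and no exchange beats 1360.

1360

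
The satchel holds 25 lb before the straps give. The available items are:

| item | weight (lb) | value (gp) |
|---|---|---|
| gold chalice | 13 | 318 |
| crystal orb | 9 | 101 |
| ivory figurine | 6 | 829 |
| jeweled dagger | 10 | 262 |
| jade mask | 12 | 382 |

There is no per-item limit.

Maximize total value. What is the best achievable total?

3316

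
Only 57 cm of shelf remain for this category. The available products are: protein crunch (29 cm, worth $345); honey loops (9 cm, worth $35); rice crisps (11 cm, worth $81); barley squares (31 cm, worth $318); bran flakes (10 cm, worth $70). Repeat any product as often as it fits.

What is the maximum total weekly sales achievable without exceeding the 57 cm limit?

Taking protein crunch + 2×rice crisps: 51 cm used, 507 in weekly sales.
The spare 6 cm is too small for any remaining product, and no exchange beats 507.

507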